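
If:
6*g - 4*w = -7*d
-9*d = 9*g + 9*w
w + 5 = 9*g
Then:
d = -1/2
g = 11/20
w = -1/20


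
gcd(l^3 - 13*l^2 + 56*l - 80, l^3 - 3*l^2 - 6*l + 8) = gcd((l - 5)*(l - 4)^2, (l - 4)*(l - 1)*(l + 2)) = l - 4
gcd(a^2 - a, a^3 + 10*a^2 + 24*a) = a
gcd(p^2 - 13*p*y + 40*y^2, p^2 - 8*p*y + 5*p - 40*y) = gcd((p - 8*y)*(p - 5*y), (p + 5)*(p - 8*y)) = -p + 8*y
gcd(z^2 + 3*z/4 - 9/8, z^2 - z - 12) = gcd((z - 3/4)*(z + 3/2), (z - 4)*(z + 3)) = 1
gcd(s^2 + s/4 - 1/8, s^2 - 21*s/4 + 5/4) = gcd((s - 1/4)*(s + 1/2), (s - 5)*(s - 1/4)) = s - 1/4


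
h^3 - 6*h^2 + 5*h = h*(h - 5)*(h - 1)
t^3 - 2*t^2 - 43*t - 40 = (t - 8)*(t + 1)*(t + 5)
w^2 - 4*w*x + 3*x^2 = (w - 3*x)*(w - x)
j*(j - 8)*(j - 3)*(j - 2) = j^4 - 13*j^3 + 46*j^2 - 48*j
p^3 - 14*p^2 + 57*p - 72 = (p - 8)*(p - 3)^2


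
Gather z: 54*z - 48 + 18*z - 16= 72*z - 64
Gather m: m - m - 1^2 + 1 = 0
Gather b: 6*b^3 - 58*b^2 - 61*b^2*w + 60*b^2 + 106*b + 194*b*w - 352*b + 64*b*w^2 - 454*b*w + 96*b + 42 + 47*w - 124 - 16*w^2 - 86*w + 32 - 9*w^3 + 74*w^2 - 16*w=6*b^3 + b^2*(2 - 61*w) + b*(64*w^2 - 260*w - 150) - 9*w^3 + 58*w^2 - 55*w - 50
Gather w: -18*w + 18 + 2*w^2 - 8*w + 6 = 2*w^2 - 26*w + 24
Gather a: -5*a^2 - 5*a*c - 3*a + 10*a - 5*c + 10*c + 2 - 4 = -5*a^2 + a*(7 - 5*c) + 5*c - 2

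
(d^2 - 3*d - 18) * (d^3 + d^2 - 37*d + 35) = d^5 - 2*d^4 - 58*d^3 + 128*d^2 + 561*d - 630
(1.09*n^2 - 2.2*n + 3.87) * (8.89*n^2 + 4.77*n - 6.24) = 9.6901*n^4 - 14.3587*n^3 + 17.1087*n^2 + 32.1879*n - 24.1488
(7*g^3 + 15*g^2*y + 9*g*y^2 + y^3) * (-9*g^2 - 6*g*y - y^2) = -63*g^5 - 177*g^4*y - 178*g^3*y^2 - 78*g^2*y^3 - 15*g*y^4 - y^5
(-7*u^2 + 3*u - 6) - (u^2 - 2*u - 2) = -8*u^2 + 5*u - 4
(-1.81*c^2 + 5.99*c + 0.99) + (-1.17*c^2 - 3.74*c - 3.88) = -2.98*c^2 + 2.25*c - 2.89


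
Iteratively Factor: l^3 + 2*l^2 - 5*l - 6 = (l - 2)*(l^2 + 4*l + 3) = (l - 2)*(l + 3)*(l + 1)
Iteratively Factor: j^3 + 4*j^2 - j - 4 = (j + 1)*(j^2 + 3*j - 4) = (j + 1)*(j + 4)*(j - 1)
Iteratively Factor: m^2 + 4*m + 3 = (m + 3)*(m + 1)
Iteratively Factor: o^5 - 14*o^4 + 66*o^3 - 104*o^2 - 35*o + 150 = (o - 2)*(o^4 - 12*o^3 + 42*o^2 - 20*o - 75) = (o - 3)*(o - 2)*(o^3 - 9*o^2 + 15*o + 25) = (o - 5)*(o - 3)*(o - 2)*(o^2 - 4*o - 5) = (o - 5)^2*(o - 3)*(o - 2)*(o + 1)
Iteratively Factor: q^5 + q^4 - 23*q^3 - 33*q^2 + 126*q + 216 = (q + 3)*(q^4 - 2*q^3 - 17*q^2 + 18*q + 72) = (q + 3)^2*(q^3 - 5*q^2 - 2*q + 24) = (q - 3)*(q + 3)^2*(q^2 - 2*q - 8) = (q - 3)*(q + 2)*(q + 3)^2*(q - 4)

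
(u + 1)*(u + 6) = u^2 + 7*u + 6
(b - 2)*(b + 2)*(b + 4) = b^3 + 4*b^2 - 4*b - 16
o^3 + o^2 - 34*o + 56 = (o - 4)*(o - 2)*(o + 7)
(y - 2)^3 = y^3 - 6*y^2 + 12*y - 8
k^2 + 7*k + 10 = (k + 2)*(k + 5)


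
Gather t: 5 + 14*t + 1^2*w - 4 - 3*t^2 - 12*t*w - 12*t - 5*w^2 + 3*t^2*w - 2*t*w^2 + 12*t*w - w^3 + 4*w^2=t^2*(3*w - 3) + t*(2 - 2*w^2) - w^3 - w^2 + w + 1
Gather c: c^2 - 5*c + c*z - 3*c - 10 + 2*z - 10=c^2 + c*(z - 8) + 2*z - 20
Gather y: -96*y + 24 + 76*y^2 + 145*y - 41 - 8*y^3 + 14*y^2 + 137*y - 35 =-8*y^3 + 90*y^2 + 186*y - 52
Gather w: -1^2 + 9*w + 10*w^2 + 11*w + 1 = 10*w^2 + 20*w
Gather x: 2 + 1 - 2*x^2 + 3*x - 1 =-2*x^2 + 3*x + 2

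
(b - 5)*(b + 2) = b^2 - 3*b - 10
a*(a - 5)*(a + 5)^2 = a^4 + 5*a^3 - 25*a^2 - 125*a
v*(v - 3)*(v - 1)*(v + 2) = v^4 - 2*v^3 - 5*v^2 + 6*v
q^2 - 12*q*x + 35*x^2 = (q - 7*x)*(q - 5*x)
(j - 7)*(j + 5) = j^2 - 2*j - 35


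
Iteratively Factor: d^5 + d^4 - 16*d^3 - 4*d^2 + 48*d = (d - 3)*(d^4 + 4*d^3 - 4*d^2 - 16*d) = (d - 3)*(d + 4)*(d^3 - 4*d) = d*(d - 3)*(d + 4)*(d^2 - 4) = d*(d - 3)*(d - 2)*(d + 4)*(d + 2)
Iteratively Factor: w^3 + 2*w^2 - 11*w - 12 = (w + 4)*(w^2 - 2*w - 3) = (w + 1)*(w + 4)*(w - 3)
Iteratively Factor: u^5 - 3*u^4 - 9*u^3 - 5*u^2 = (u + 1)*(u^4 - 4*u^3 - 5*u^2) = (u - 5)*(u + 1)*(u^3 + u^2) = (u - 5)*(u + 1)^2*(u^2) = u*(u - 5)*(u + 1)^2*(u)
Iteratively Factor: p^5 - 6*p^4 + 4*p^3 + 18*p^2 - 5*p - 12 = (p - 3)*(p^4 - 3*p^3 - 5*p^2 + 3*p + 4) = (p - 3)*(p - 1)*(p^3 - 2*p^2 - 7*p - 4) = (p - 3)*(p - 1)*(p + 1)*(p^2 - 3*p - 4) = (p - 3)*(p - 1)*(p + 1)^2*(p - 4)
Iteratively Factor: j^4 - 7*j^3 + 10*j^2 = (j - 2)*(j^3 - 5*j^2) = j*(j - 2)*(j^2 - 5*j) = j^2*(j - 2)*(j - 5)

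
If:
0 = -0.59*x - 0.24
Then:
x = -0.41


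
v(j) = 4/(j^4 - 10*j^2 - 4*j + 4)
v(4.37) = 0.02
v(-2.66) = -0.66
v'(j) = 4*(-4*j^3 + 20*j + 4)/(j^4 - 10*j^2 - 4*j + 4)^2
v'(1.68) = 0.14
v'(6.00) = 0.00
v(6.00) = 0.00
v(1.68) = -0.17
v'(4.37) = -0.04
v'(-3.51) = 0.20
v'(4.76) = -0.02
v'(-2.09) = -0.03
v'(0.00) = 1.00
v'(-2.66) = 2.85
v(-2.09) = -0.33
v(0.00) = 1.00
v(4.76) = 0.01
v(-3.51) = 0.09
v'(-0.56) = -2.53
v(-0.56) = 1.25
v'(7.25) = -0.00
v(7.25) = 0.00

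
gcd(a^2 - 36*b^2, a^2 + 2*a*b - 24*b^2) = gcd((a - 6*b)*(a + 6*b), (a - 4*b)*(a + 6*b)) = a + 6*b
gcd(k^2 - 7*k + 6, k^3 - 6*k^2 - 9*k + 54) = k - 6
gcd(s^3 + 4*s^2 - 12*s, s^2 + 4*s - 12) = s^2 + 4*s - 12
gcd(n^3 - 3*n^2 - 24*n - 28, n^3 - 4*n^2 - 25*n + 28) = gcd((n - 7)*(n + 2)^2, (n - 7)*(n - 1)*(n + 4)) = n - 7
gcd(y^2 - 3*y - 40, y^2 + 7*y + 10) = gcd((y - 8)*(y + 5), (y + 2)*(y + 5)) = y + 5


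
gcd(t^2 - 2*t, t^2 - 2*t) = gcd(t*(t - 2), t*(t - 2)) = t^2 - 2*t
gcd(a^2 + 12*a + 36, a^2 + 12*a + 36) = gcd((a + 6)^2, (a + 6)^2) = a^2 + 12*a + 36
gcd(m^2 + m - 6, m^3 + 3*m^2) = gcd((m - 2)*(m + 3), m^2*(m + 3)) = m + 3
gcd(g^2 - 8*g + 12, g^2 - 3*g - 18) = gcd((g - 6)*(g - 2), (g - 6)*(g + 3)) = g - 6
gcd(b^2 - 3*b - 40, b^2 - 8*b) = b - 8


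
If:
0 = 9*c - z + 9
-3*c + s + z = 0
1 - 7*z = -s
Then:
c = -71/69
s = -65/23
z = -6/23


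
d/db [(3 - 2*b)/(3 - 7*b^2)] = 2*(-7*b^2 + 21*b - 3)/(49*b^4 - 42*b^2 + 9)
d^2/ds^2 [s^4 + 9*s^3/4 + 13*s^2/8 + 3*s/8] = 12*s^2 + 27*s/2 + 13/4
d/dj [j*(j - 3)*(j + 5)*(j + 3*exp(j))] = 3*j^3*exp(j) + 4*j^3 + 15*j^2*exp(j) + 6*j^2 - 33*j*exp(j) - 30*j - 45*exp(j)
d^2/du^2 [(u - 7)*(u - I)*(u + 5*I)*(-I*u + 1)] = -12*I*u^2 + u*(30 + 42*I) - 70 - 2*I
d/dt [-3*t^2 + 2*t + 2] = 2 - 6*t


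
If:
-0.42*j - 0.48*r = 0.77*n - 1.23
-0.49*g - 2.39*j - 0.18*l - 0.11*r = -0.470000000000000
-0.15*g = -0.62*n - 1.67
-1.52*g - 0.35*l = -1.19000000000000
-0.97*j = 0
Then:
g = 2.69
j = 0.00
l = -8.28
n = -2.04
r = 5.84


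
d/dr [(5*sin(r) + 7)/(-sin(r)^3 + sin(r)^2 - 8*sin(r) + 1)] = (10*sin(r)^3 + 16*sin(r)^2 - 14*sin(r) + 61)*cos(r)/(sin(r)^3 - sin(r)^2 + 8*sin(r) - 1)^2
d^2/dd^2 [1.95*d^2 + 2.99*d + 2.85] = 3.90000000000000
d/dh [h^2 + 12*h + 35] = 2*h + 12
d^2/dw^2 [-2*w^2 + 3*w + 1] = -4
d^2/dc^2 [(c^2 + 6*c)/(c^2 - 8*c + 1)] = 2*(14*c^3 - 3*c^2 - 18*c + 49)/(c^6 - 24*c^5 + 195*c^4 - 560*c^3 + 195*c^2 - 24*c + 1)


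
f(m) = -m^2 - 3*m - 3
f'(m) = -2*m - 3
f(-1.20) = -0.84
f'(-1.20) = -0.60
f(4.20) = -33.24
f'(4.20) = -11.40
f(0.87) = -6.37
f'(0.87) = -4.74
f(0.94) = -6.70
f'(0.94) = -4.88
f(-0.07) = -2.79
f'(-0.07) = -2.86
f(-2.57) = -1.89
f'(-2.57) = 2.14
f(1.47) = -9.57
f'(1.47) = -5.94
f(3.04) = -21.36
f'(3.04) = -9.08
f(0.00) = -3.00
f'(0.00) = -3.00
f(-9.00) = -57.00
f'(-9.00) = 15.00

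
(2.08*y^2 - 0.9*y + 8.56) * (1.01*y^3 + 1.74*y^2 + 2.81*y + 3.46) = 2.1008*y^5 + 2.7102*y^4 + 12.9244*y^3 + 19.5622*y^2 + 20.9396*y + 29.6176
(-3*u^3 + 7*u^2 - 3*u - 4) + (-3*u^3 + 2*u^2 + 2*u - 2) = -6*u^3 + 9*u^2 - u - 6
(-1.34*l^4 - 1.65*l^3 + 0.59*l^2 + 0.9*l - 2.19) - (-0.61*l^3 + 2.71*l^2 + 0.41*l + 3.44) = -1.34*l^4 - 1.04*l^3 - 2.12*l^2 + 0.49*l - 5.63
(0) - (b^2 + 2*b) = -b^2 - 2*b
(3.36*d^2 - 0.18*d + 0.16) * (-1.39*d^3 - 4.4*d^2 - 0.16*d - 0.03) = -4.6704*d^5 - 14.5338*d^4 + 0.032*d^3 - 0.776*d^2 - 0.0202*d - 0.0048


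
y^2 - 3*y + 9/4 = (y - 3/2)^2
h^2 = h^2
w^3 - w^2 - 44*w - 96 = (w - 8)*(w + 3)*(w + 4)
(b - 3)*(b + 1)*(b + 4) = b^3 + 2*b^2 - 11*b - 12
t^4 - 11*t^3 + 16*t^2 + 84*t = t*(t - 7)*(t - 6)*(t + 2)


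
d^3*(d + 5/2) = d^4 + 5*d^3/2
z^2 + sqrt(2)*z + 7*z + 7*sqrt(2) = (z + 7)*(z + sqrt(2))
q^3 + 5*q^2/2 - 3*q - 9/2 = (q - 3/2)*(q + 1)*(q + 3)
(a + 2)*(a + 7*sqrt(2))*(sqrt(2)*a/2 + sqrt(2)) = sqrt(2)*a^3/2 + 2*sqrt(2)*a^2 + 7*a^2 + 2*sqrt(2)*a + 28*a + 28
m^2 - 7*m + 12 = (m - 4)*(m - 3)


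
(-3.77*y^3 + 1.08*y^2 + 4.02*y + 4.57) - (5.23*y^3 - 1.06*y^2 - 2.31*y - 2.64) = -9.0*y^3 + 2.14*y^2 + 6.33*y + 7.21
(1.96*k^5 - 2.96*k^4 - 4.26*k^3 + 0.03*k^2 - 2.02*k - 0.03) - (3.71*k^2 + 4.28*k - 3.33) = 1.96*k^5 - 2.96*k^4 - 4.26*k^3 - 3.68*k^2 - 6.3*k + 3.3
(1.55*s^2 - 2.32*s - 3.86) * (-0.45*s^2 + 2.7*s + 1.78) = -0.6975*s^4 + 5.229*s^3 - 1.768*s^2 - 14.5516*s - 6.8708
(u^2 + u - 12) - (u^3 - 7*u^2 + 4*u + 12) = -u^3 + 8*u^2 - 3*u - 24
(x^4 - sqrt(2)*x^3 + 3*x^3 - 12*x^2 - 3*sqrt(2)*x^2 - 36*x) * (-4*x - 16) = -4*x^5 - 28*x^4 + 4*sqrt(2)*x^4 + 28*sqrt(2)*x^3 + 48*sqrt(2)*x^2 + 336*x^2 + 576*x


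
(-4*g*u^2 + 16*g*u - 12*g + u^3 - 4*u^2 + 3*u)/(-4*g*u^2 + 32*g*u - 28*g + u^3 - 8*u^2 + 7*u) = (u - 3)/(u - 7)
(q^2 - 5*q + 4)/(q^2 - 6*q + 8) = (q - 1)/(q - 2)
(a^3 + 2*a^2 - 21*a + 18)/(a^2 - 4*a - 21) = (-a^3 - 2*a^2 + 21*a - 18)/(-a^2 + 4*a + 21)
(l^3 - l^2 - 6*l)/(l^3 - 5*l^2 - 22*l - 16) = l*(l - 3)/(l^2 - 7*l - 8)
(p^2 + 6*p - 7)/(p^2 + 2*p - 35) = (p - 1)/(p - 5)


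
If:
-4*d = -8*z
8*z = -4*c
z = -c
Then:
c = 0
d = 0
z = 0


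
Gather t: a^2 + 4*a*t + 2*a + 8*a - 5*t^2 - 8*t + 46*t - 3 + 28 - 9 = a^2 + 10*a - 5*t^2 + t*(4*a + 38) + 16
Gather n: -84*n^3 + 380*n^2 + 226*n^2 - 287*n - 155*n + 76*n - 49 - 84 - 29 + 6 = -84*n^3 + 606*n^2 - 366*n - 156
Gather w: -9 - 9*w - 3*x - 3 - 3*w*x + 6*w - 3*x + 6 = w*(-3*x - 3) - 6*x - 6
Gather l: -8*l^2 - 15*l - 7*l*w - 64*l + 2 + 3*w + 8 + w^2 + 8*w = -8*l^2 + l*(-7*w - 79) + w^2 + 11*w + 10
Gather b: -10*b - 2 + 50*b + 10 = 40*b + 8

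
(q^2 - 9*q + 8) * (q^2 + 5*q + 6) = q^4 - 4*q^3 - 31*q^2 - 14*q + 48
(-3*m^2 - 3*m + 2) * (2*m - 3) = -6*m^3 + 3*m^2 + 13*m - 6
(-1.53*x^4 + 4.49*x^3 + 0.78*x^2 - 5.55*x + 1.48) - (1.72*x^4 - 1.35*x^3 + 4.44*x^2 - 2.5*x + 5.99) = -3.25*x^4 + 5.84*x^3 - 3.66*x^2 - 3.05*x - 4.51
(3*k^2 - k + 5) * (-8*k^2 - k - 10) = -24*k^4 + 5*k^3 - 69*k^2 + 5*k - 50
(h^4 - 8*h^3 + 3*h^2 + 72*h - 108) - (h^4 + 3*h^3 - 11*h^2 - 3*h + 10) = -11*h^3 + 14*h^2 + 75*h - 118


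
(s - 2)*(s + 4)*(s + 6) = s^3 + 8*s^2 + 4*s - 48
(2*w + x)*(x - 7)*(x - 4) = 2*w*x^2 - 22*w*x + 56*w + x^3 - 11*x^2 + 28*x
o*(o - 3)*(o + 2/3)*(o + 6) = o^4 + 11*o^3/3 - 16*o^2 - 12*o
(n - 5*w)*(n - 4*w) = n^2 - 9*n*w + 20*w^2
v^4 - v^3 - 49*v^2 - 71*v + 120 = (v - 8)*(v - 1)*(v + 3)*(v + 5)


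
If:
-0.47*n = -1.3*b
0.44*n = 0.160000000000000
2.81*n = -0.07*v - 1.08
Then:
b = 0.13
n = 0.36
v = -30.03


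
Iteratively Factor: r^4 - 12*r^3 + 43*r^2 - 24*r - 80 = (r - 5)*(r^3 - 7*r^2 + 8*r + 16) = (r - 5)*(r + 1)*(r^2 - 8*r + 16) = (r - 5)*(r - 4)*(r + 1)*(r - 4)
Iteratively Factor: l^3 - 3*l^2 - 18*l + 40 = (l + 4)*(l^2 - 7*l + 10) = (l - 2)*(l + 4)*(l - 5)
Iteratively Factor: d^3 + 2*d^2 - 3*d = (d + 3)*(d^2 - d) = (d - 1)*(d + 3)*(d)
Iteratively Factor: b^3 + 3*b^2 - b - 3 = (b + 1)*(b^2 + 2*b - 3) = (b - 1)*(b + 1)*(b + 3)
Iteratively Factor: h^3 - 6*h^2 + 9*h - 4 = (h - 1)*(h^2 - 5*h + 4) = (h - 1)^2*(h - 4)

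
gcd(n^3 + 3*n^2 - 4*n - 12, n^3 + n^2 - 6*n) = n^2 + n - 6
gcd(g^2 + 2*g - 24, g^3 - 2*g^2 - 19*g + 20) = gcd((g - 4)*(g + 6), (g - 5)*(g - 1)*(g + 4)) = 1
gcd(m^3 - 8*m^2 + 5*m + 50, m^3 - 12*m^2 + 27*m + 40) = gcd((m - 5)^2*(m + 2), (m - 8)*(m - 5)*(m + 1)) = m - 5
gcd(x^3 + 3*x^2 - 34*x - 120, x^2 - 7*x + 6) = x - 6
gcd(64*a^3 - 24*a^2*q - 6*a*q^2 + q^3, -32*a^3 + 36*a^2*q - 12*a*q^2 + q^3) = 16*a^2 - 10*a*q + q^2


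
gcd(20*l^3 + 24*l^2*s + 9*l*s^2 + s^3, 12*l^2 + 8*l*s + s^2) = 2*l + s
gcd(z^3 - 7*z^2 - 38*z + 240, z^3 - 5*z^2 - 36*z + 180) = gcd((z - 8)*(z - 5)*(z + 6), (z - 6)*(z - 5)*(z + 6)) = z^2 + z - 30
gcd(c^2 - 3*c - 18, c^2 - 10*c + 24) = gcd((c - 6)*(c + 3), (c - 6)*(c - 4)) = c - 6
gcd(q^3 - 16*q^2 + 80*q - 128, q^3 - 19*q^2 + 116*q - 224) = q^2 - 12*q + 32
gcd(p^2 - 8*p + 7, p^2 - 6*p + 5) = p - 1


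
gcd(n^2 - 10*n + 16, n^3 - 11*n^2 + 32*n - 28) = n - 2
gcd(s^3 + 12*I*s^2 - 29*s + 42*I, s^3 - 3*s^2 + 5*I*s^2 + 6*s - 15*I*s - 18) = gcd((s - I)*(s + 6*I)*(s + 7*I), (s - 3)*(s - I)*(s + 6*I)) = s^2 + 5*I*s + 6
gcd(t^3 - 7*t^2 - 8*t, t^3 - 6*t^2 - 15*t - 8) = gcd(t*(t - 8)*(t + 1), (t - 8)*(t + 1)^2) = t^2 - 7*t - 8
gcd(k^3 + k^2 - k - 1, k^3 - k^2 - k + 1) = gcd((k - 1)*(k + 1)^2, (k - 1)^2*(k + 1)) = k^2 - 1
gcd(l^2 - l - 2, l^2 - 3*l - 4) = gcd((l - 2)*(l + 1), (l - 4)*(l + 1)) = l + 1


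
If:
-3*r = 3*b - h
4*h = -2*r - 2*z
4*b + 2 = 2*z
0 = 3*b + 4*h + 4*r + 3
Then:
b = 5/23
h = -12/23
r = -9/23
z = 33/23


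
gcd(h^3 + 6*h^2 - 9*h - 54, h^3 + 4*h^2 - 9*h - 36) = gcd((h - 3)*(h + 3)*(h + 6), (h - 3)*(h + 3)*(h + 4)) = h^2 - 9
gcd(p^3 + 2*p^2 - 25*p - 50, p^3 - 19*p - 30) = p^2 - 3*p - 10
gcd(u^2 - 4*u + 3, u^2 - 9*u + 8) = u - 1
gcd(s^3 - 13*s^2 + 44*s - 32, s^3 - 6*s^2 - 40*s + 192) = s^2 - 12*s + 32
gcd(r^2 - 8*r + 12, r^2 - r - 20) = 1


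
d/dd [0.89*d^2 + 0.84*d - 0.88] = 1.78*d + 0.84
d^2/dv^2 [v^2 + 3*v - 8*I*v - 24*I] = 2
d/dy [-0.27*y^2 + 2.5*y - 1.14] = 2.5 - 0.54*y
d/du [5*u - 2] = 5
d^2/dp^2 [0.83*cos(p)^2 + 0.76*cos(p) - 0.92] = -0.76*cos(p) - 1.66*cos(2*p)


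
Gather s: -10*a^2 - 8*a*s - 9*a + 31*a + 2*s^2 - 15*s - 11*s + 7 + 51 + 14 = -10*a^2 + 22*a + 2*s^2 + s*(-8*a - 26) + 72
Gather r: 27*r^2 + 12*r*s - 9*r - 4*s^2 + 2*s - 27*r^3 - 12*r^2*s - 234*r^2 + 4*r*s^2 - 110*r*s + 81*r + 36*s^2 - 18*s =-27*r^3 + r^2*(-12*s - 207) + r*(4*s^2 - 98*s + 72) + 32*s^2 - 16*s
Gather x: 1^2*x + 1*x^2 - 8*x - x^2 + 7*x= 0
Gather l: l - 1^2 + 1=l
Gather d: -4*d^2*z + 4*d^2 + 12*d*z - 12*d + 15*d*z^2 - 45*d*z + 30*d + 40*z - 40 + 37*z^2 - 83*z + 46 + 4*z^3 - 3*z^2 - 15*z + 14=d^2*(4 - 4*z) + d*(15*z^2 - 33*z + 18) + 4*z^3 + 34*z^2 - 58*z + 20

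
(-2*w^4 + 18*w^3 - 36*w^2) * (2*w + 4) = -4*w^5 + 28*w^4 - 144*w^2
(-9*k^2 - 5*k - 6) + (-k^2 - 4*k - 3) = -10*k^2 - 9*k - 9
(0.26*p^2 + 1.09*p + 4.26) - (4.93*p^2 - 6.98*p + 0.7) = -4.67*p^2 + 8.07*p + 3.56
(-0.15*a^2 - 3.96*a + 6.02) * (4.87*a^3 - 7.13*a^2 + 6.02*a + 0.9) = -0.7305*a^5 - 18.2157*a^4 + 56.6492*a^3 - 66.8968*a^2 + 32.6764*a + 5.418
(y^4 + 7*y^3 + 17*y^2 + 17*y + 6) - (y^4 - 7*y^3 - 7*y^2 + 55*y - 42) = 14*y^3 + 24*y^2 - 38*y + 48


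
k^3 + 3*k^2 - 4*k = k*(k - 1)*(k + 4)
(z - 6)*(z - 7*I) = z^2 - 6*z - 7*I*z + 42*I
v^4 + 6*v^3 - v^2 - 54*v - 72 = (v - 3)*(v + 2)*(v + 3)*(v + 4)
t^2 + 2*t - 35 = (t - 5)*(t + 7)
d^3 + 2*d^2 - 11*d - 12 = (d - 3)*(d + 1)*(d + 4)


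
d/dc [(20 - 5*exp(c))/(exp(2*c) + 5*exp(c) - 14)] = 5*((exp(c) - 4)*(2*exp(c) + 5) - exp(2*c) - 5*exp(c) + 14)*exp(c)/(exp(2*c) + 5*exp(c) - 14)^2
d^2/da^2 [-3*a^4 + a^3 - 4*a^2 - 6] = -36*a^2 + 6*a - 8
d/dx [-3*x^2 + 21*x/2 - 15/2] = 21/2 - 6*x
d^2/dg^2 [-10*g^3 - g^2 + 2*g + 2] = -60*g - 2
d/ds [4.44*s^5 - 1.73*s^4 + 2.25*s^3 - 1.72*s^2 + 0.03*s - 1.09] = 22.2*s^4 - 6.92*s^3 + 6.75*s^2 - 3.44*s + 0.03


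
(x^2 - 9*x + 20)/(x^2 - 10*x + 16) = (x^2 - 9*x + 20)/(x^2 - 10*x + 16)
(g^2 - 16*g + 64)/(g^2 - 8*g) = (g - 8)/g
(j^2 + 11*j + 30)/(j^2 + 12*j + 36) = (j + 5)/(j + 6)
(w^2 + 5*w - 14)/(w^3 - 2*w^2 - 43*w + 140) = (w - 2)/(w^2 - 9*w + 20)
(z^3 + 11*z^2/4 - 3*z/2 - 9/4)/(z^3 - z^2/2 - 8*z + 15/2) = (4*z + 3)/(2*(2*z - 5))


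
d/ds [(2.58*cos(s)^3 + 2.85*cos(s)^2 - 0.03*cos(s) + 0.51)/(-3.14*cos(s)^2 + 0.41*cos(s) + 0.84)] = (8.1012*cos(s)^4 - 2.1156*cos(s)^3 - 7.5759*cos(s)^2 - 7.9908*cos(s) + 0.2343)*sin(s)/(9.8596*cos(s)^4 - 2.5748*cos(s)^3 - 5.1071*cos(s)^2 + 0.6888*cos(s) + 0.7056)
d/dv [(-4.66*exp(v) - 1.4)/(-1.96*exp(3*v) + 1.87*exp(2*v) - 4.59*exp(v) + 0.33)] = (-18.2672*exp(3*v) + 0.482200000000001*exp(2*v) + 5.236*exp(v) - 7.9638)*exp(v)/(3.8416*exp(6*v) - 7.3304*exp(5*v) + 21.4897*exp(4*v) - 18.4602*exp(3*v) + 22.3023*exp(2*v) - 3.0294*exp(v) + 0.1089)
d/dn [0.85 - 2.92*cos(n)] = 2.92*sin(n)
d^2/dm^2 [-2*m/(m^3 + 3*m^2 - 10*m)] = 4*(-3*m^2 - 9*m - 19)/(m^6 + 9*m^5 - 3*m^4 - 153*m^3 + 30*m^2 + 900*m - 1000)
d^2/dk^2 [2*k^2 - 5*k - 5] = 4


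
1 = 1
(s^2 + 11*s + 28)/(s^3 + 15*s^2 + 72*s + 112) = 1/(s + 4)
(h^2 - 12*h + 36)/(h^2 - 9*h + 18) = (h - 6)/(h - 3)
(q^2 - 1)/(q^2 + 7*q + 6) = (q - 1)/(q + 6)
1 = 1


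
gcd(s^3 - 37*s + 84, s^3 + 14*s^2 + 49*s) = s + 7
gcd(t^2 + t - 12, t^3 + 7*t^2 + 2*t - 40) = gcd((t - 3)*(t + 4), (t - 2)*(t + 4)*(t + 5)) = t + 4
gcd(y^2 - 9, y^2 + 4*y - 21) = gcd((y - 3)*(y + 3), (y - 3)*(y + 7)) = y - 3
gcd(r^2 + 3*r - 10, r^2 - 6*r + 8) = r - 2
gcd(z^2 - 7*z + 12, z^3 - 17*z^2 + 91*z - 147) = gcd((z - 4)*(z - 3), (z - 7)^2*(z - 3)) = z - 3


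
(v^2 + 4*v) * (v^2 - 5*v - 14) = v^4 - v^3 - 34*v^2 - 56*v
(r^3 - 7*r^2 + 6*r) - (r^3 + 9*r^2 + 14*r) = -16*r^2 - 8*r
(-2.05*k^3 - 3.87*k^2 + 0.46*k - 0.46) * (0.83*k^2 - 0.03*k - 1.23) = -1.7015*k^5 - 3.1506*k^4 + 3.0194*k^3 + 4.3645*k^2 - 0.552*k + 0.5658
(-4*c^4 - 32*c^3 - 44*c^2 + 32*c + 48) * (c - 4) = -4*c^5 - 16*c^4 + 84*c^3 + 208*c^2 - 80*c - 192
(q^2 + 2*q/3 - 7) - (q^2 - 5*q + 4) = 17*q/3 - 11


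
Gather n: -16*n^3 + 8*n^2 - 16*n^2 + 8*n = -16*n^3 - 8*n^2 + 8*n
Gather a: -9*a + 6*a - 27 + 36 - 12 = -3*a - 3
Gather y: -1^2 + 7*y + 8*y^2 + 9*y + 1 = 8*y^2 + 16*y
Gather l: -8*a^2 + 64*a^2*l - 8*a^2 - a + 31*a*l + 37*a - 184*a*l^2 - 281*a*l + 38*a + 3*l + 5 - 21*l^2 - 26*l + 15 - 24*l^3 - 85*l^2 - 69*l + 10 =-16*a^2 + 74*a - 24*l^3 + l^2*(-184*a - 106) + l*(64*a^2 - 250*a - 92) + 30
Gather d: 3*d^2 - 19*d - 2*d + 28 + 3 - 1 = 3*d^2 - 21*d + 30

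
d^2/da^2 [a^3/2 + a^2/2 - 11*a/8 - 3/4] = 3*a + 1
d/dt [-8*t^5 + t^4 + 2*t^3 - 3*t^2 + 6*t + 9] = -40*t^4 + 4*t^3 + 6*t^2 - 6*t + 6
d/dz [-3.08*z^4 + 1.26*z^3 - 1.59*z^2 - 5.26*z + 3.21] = -12.32*z^3 + 3.78*z^2 - 3.18*z - 5.26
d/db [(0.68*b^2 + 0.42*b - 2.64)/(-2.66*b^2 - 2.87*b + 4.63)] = (-0.8344*b^2 - 7.748*b - 5.6322)/(7.0756*b^4 + 15.2684*b^3 - 16.3947*b^2 - 26.5762*b + 21.4369)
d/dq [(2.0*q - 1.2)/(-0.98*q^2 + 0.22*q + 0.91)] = (1.96*q^2 - 2.352*q + 2.084)/(0.9604*q^4 - 0.4312*q^3 - 1.7352*q^2 + 0.4004*q + 0.8281)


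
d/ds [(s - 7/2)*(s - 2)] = 2*s - 11/2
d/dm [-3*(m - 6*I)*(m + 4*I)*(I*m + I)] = -9*I*m^2 - 6*m*(2 + I) - 6 - 72*I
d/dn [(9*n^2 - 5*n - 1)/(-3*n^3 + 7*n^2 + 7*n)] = (27*n^4 - 30*n^3 + 89*n^2 + 14*n + 7)/(n^2*(9*n^4 - 42*n^3 + 7*n^2 + 98*n + 49))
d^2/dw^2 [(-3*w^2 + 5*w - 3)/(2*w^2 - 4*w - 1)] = 2*(-4*w^3 - 54*w^2 + 102*w - 77)/(8*w^6 - 48*w^5 + 84*w^4 - 16*w^3 - 42*w^2 - 12*w - 1)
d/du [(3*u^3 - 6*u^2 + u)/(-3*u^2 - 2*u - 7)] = (-9*u^4 - 12*u^3 - 48*u^2 + 84*u - 7)/(9*u^4 + 12*u^3 + 46*u^2 + 28*u + 49)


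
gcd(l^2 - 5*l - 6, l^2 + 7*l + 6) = l + 1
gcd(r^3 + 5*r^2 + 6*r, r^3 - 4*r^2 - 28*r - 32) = r + 2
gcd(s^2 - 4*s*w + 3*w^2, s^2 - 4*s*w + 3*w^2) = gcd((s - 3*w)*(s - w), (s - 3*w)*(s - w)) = s^2 - 4*s*w + 3*w^2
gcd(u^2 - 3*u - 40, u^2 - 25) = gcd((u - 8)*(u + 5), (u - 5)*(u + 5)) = u + 5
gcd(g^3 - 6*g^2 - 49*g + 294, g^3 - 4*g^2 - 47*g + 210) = g^2 + g - 42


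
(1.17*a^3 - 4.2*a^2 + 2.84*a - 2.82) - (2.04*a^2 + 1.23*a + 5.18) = 1.17*a^3 - 6.24*a^2 + 1.61*a - 8.0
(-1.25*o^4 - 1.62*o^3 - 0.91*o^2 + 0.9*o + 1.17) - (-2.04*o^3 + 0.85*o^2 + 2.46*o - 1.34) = -1.25*o^4 + 0.42*o^3 - 1.76*o^2 - 1.56*o + 2.51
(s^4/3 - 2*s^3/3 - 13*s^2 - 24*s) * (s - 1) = s^5/3 - s^4 - 37*s^3/3 - 11*s^2 + 24*s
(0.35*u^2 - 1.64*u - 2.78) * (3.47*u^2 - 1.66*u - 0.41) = 1.2145*u^4 - 6.2718*u^3 - 7.0677*u^2 + 5.2872*u + 1.1398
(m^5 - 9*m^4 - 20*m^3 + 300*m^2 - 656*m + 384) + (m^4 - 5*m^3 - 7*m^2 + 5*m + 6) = m^5 - 8*m^4 - 25*m^3 + 293*m^2 - 651*m + 390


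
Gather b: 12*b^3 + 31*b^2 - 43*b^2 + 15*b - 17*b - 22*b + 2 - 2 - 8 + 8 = 12*b^3 - 12*b^2 - 24*b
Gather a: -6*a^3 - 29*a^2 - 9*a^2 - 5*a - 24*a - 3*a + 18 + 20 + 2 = -6*a^3 - 38*a^2 - 32*a + 40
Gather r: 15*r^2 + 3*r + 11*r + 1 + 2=15*r^2 + 14*r + 3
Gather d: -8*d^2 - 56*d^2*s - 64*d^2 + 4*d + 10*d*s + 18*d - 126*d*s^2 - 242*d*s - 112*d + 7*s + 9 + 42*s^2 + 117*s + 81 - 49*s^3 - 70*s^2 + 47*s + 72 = d^2*(-56*s - 72) + d*(-126*s^2 - 232*s - 90) - 49*s^3 - 28*s^2 + 171*s + 162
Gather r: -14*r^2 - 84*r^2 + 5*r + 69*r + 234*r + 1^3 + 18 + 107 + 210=-98*r^2 + 308*r + 336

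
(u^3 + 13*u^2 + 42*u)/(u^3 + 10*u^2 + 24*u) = (u + 7)/(u + 4)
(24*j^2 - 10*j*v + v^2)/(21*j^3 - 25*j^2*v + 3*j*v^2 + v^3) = (24*j^2 - 10*j*v + v^2)/(21*j^3 - 25*j^2*v + 3*j*v^2 + v^3)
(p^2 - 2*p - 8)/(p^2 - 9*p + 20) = (p + 2)/(p - 5)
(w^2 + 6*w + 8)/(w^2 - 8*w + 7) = (w^2 + 6*w + 8)/(w^2 - 8*w + 7)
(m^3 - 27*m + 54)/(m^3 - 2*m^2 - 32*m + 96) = (m^2 - 6*m + 9)/(m^2 - 8*m + 16)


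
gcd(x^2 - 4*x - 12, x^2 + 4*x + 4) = x + 2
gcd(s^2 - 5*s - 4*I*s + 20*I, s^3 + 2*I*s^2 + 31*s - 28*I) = s - 4*I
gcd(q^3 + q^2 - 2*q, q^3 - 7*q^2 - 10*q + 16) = q^2 + q - 2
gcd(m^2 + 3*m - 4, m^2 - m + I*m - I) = m - 1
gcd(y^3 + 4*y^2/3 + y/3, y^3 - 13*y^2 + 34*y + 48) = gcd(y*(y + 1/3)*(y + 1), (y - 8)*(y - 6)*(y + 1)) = y + 1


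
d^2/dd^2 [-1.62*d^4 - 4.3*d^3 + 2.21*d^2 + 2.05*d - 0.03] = -19.44*d^2 - 25.8*d + 4.42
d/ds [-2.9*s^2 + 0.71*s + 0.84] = 0.71 - 5.8*s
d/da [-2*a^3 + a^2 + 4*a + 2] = -6*a^2 + 2*a + 4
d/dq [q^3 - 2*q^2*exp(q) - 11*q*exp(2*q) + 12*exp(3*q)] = -2*q^2*exp(q) + 3*q^2 - 22*q*exp(2*q) - 4*q*exp(q) + 36*exp(3*q) - 11*exp(2*q)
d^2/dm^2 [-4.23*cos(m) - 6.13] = 4.23*cos(m)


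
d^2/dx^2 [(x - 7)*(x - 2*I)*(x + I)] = 6*x - 14 - 2*I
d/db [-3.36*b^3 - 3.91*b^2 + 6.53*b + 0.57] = -10.08*b^2 - 7.82*b + 6.53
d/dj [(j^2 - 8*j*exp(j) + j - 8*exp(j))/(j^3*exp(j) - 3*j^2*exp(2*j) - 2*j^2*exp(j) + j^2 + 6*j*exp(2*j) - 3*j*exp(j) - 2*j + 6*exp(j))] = (-(j^2 - 8*j*exp(j) + j - 8*exp(j))*(j^3*exp(j) - 6*j^2*exp(2*j) + j^2*exp(j) + 6*j*exp(2*j) - 7*j*exp(j) + 2*j + 6*exp(2*j) + 3*exp(j) - 2) + (-8*j*exp(j) + 2*j - 16*exp(j) + 1)*(j^3*exp(j) - 3*j^2*exp(2*j) - 2*j^2*exp(j) + j^2 + 6*j*exp(2*j) - 3*j*exp(j) - 2*j + 6*exp(j)))/(j^3*exp(j) - 3*j^2*exp(2*j) - 2*j^2*exp(j) + j^2 + 6*j*exp(2*j) - 3*j*exp(j) - 2*j + 6*exp(j))^2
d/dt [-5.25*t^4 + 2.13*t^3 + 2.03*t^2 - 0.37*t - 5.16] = -21.0*t^3 + 6.39*t^2 + 4.06*t - 0.37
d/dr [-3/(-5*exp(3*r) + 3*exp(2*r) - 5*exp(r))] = 3*(-15*exp(2*r) + 6*exp(r) - 5)*exp(-r)/(5*exp(2*r) - 3*exp(r) + 5)^2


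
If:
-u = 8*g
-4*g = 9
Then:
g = -9/4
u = 18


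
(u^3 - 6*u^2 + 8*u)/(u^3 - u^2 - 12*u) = (u - 2)/(u + 3)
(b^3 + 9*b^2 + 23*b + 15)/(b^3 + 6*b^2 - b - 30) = (b + 1)/(b - 2)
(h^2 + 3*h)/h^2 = (h + 3)/h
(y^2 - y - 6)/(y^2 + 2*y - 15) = (y + 2)/(y + 5)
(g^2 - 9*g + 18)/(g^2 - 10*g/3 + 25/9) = 9*(g^2 - 9*g + 18)/(9*g^2 - 30*g + 25)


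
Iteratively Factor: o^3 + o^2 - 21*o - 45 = (o + 3)*(o^2 - 2*o - 15) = (o + 3)^2*(o - 5)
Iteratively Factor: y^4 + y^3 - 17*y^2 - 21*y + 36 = (y + 3)*(y^3 - 2*y^2 - 11*y + 12) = (y - 4)*(y + 3)*(y^2 + 2*y - 3) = (y - 4)*(y - 1)*(y + 3)*(y + 3)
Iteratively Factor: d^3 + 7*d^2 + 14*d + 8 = (d + 4)*(d^2 + 3*d + 2) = (d + 1)*(d + 4)*(d + 2)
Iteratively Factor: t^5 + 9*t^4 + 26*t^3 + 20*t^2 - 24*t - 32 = (t + 4)*(t^4 + 5*t^3 + 6*t^2 - 4*t - 8) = (t - 1)*(t + 4)*(t^3 + 6*t^2 + 12*t + 8) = (t - 1)*(t + 2)*(t + 4)*(t^2 + 4*t + 4) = (t - 1)*(t + 2)^2*(t + 4)*(t + 2)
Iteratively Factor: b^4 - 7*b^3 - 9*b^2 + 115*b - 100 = (b + 4)*(b^3 - 11*b^2 + 35*b - 25) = (b - 1)*(b + 4)*(b^2 - 10*b + 25) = (b - 5)*(b - 1)*(b + 4)*(b - 5)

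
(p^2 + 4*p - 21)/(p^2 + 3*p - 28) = (p - 3)/(p - 4)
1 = 1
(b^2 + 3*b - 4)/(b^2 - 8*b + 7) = (b + 4)/(b - 7)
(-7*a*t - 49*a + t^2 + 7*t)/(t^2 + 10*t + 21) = (-7*a + t)/(t + 3)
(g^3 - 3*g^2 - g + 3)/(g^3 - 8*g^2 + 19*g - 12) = (g + 1)/(g - 4)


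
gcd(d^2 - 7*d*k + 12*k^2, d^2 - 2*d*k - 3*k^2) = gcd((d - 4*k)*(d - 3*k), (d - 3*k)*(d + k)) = d - 3*k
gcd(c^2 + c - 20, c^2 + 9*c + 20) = c + 5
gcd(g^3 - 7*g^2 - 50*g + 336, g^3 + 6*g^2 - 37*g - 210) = g^2 + g - 42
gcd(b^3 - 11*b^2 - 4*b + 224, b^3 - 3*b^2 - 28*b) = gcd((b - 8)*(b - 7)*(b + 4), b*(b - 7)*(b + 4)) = b^2 - 3*b - 28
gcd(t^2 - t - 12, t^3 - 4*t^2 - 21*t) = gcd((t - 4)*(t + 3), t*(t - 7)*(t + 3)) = t + 3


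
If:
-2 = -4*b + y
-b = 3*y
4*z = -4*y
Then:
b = 6/13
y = -2/13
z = 2/13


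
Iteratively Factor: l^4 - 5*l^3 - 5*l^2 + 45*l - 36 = (l - 4)*(l^3 - l^2 - 9*l + 9) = (l - 4)*(l - 1)*(l^2 - 9) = (l - 4)*(l - 1)*(l + 3)*(l - 3)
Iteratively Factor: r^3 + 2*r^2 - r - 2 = (r + 1)*(r^2 + r - 2) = (r - 1)*(r + 1)*(r + 2)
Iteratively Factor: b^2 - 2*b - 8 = (b + 2)*(b - 4)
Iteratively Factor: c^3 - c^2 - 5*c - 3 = (c - 3)*(c^2 + 2*c + 1) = (c - 3)*(c + 1)*(c + 1)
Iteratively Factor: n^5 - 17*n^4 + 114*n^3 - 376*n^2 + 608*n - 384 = (n - 2)*(n^4 - 15*n^3 + 84*n^2 - 208*n + 192) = (n - 4)*(n - 2)*(n^3 - 11*n^2 + 40*n - 48) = (n - 4)^2*(n - 2)*(n^2 - 7*n + 12) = (n - 4)^3*(n - 2)*(n - 3)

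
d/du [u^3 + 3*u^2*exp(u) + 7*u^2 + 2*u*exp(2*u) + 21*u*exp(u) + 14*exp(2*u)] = 3*u^2*exp(u) + 3*u^2 + 4*u*exp(2*u) + 27*u*exp(u) + 14*u + 30*exp(2*u) + 21*exp(u)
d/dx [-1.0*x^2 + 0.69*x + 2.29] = 0.69 - 2.0*x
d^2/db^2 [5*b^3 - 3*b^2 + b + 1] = 30*b - 6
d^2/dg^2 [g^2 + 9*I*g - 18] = 2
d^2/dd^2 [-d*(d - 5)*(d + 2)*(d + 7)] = -12*d^2 - 24*d + 62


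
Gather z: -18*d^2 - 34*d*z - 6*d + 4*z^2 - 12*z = -18*d^2 - 6*d + 4*z^2 + z*(-34*d - 12)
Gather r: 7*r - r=6*r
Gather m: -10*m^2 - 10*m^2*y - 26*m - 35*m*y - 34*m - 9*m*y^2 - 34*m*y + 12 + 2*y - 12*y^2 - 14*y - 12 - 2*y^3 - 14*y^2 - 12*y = m^2*(-10*y - 10) + m*(-9*y^2 - 69*y - 60) - 2*y^3 - 26*y^2 - 24*y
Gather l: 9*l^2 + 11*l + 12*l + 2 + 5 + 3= 9*l^2 + 23*l + 10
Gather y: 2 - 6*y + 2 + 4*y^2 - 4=4*y^2 - 6*y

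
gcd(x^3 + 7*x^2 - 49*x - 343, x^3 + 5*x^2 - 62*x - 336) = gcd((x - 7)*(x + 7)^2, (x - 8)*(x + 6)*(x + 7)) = x + 7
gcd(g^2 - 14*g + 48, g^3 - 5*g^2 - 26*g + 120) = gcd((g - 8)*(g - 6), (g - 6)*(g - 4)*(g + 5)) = g - 6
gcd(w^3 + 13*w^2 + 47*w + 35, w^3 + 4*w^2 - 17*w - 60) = w + 5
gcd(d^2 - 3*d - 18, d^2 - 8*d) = 1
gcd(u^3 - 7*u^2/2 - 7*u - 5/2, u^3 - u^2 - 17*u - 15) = u^2 - 4*u - 5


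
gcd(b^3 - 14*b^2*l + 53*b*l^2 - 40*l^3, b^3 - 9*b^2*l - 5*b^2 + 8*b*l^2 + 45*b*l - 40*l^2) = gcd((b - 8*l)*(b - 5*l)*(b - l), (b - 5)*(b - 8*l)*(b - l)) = b^2 - 9*b*l + 8*l^2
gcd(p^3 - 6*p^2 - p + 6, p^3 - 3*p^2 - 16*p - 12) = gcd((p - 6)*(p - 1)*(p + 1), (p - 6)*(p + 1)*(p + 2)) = p^2 - 5*p - 6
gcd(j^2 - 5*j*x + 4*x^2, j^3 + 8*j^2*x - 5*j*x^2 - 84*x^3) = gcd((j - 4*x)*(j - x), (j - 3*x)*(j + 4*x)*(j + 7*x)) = 1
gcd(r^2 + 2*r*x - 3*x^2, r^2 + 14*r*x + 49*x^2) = 1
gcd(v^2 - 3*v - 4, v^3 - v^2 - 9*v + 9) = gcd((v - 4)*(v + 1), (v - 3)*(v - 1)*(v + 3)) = 1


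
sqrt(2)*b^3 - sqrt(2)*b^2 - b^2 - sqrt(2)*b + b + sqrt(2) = (b - 1)*(b - sqrt(2))*(sqrt(2)*b + 1)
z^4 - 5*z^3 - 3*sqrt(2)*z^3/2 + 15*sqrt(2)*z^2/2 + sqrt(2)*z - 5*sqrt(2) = (z - 5)*(z - sqrt(2))^2*(z + sqrt(2)/2)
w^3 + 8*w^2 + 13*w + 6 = (w + 1)^2*(w + 6)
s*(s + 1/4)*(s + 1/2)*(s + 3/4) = s^4 + 3*s^3/2 + 11*s^2/16 + 3*s/32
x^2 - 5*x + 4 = (x - 4)*(x - 1)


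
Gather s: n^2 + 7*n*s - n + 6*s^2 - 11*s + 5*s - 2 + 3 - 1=n^2 - n + 6*s^2 + s*(7*n - 6)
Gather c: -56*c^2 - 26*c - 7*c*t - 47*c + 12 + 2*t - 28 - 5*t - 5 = -56*c^2 + c*(-7*t - 73) - 3*t - 21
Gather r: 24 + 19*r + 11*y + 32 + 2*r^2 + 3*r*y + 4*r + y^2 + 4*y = 2*r^2 + r*(3*y + 23) + y^2 + 15*y + 56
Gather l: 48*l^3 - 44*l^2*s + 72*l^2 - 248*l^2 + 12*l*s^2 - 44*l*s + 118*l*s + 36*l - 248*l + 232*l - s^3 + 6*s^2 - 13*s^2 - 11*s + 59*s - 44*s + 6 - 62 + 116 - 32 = 48*l^3 + l^2*(-44*s - 176) + l*(12*s^2 + 74*s + 20) - s^3 - 7*s^2 + 4*s + 28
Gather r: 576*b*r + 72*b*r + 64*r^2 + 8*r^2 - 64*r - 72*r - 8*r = 72*r^2 + r*(648*b - 144)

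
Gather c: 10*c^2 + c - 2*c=10*c^2 - c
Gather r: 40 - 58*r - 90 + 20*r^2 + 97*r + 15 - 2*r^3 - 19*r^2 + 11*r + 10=-2*r^3 + r^2 + 50*r - 25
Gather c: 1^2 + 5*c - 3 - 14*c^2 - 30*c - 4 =-14*c^2 - 25*c - 6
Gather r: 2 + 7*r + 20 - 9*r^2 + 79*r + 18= -9*r^2 + 86*r + 40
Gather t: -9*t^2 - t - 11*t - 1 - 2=-9*t^2 - 12*t - 3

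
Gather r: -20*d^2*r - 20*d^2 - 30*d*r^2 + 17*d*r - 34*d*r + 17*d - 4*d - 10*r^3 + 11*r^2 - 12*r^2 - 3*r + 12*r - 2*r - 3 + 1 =-20*d^2 + 13*d - 10*r^3 + r^2*(-30*d - 1) + r*(-20*d^2 - 17*d + 7) - 2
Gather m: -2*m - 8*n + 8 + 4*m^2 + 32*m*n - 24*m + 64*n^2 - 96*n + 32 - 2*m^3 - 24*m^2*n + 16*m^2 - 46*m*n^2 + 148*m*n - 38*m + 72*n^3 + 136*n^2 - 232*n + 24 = -2*m^3 + m^2*(20 - 24*n) + m*(-46*n^2 + 180*n - 64) + 72*n^3 + 200*n^2 - 336*n + 64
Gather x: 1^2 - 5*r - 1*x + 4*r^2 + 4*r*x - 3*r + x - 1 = 4*r^2 + 4*r*x - 8*r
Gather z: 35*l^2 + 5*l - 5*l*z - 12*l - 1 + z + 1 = 35*l^2 - 7*l + z*(1 - 5*l)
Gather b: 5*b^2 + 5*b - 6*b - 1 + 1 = 5*b^2 - b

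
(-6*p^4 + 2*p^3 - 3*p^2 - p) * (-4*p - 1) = 24*p^5 - 2*p^4 + 10*p^3 + 7*p^2 + p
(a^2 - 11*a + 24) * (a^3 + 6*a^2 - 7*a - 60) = a^5 - 5*a^4 - 49*a^3 + 161*a^2 + 492*a - 1440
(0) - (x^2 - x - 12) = -x^2 + x + 12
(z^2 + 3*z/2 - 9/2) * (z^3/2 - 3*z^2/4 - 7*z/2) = z^5/2 - 55*z^3/8 - 15*z^2/8 + 63*z/4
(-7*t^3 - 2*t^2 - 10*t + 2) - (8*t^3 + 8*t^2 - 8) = -15*t^3 - 10*t^2 - 10*t + 10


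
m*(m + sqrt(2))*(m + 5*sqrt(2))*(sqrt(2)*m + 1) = sqrt(2)*m^4 + 13*m^3 + 16*sqrt(2)*m^2 + 10*m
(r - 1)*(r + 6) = r^2 + 5*r - 6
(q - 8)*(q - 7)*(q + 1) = q^3 - 14*q^2 + 41*q + 56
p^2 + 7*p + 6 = (p + 1)*(p + 6)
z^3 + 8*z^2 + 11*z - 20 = (z - 1)*(z + 4)*(z + 5)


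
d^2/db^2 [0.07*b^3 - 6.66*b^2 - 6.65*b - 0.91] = 0.42*b - 13.32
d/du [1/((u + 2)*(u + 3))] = (-2*u - 5)/(u^4 + 10*u^3 + 37*u^2 + 60*u + 36)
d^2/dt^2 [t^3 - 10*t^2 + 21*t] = 6*t - 20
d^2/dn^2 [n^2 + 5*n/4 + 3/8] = 2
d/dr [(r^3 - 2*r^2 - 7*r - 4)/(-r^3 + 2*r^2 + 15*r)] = 4*(4*r^3 - 7*r^2 + 4*r + 15)/(r^2*(r^4 - 4*r^3 - 26*r^2 + 60*r + 225))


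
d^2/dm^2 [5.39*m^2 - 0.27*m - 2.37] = 10.7800000000000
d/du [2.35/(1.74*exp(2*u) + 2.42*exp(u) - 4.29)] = (-8.178*exp(u) - 5.687)*exp(u)/(1.74*exp(2*u) + 2.42*exp(u) - 4.29)^2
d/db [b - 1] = 1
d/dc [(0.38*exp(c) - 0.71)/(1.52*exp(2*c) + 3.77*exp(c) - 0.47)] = (-0.5776*exp(2*c) + 2.1584*exp(c) + 2.4981)*exp(c)/(2.3104*exp(4*c) + 11.4608*exp(3*c) + 12.7841*exp(2*c) - 3.5438*exp(c) + 0.2209)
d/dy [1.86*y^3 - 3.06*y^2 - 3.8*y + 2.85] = 5.58*y^2 - 6.12*y - 3.8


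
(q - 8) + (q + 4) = 2*q - 4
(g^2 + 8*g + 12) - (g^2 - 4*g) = 12*g + 12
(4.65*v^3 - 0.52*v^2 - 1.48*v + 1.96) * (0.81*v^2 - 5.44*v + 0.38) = 3.7665*v^5 - 25.7172*v^4 + 3.397*v^3 + 9.4412*v^2 - 11.2248*v + 0.7448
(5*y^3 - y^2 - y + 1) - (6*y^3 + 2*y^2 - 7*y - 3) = -y^3 - 3*y^2 + 6*y + 4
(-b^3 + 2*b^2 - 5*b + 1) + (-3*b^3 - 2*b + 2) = -4*b^3 + 2*b^2 - 7*b + 3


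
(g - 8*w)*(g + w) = g^2 - 7*g*w - 8*w^2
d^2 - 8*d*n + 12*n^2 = (d - 6*n)*(d - 2*n)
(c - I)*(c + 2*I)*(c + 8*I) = c^3 + 9*I*c^2 - 6*c + 16*I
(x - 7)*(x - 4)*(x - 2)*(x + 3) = x^4 - 10*x^3 + 11*x^2 + 94*x - 168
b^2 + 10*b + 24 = (b + 4)*(b + 6)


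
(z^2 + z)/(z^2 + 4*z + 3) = z/(z + 3)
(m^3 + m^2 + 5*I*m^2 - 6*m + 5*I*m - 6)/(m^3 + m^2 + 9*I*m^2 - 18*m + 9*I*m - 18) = (m + 2*I)/(m + 6*I)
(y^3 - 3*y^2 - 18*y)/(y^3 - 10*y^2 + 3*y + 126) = y/(y - 7)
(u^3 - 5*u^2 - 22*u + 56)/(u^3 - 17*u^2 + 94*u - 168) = (u^2 + 2*u - 8)/(u^2 - 10*u + 24)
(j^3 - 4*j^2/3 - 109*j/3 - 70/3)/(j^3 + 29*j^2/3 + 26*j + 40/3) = (j - 7)/(j + 4)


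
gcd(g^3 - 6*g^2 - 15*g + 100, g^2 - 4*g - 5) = g - 5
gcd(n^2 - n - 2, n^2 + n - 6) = n - 2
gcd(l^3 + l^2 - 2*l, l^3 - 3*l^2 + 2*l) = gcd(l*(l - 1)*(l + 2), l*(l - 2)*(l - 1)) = l^2 - l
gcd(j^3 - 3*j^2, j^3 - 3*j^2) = j^3 - 3*j^2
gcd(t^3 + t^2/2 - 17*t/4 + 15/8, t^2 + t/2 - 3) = t - 3/2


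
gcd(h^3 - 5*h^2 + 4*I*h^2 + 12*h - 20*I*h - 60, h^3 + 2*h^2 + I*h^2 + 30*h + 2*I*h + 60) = h + 6*I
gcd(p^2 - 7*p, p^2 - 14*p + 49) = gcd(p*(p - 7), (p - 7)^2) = p - 7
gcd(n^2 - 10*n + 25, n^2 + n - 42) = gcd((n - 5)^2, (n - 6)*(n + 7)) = 1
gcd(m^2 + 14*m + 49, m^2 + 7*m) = m + 7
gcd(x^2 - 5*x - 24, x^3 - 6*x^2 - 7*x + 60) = x + 3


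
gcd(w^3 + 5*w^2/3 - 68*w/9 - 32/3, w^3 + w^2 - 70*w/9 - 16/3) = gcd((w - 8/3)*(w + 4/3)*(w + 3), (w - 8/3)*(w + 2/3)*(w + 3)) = w^2 + w/3 - 8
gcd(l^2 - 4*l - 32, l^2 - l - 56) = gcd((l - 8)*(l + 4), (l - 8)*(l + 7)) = l - 8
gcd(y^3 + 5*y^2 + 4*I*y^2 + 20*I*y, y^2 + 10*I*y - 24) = y + 4*I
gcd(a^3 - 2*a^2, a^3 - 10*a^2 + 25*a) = a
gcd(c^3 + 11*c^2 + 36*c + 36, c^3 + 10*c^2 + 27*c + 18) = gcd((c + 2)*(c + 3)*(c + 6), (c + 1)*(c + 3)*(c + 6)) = c^2 + 9*c + 18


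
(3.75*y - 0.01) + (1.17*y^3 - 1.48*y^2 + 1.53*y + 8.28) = 1.17*y^3 - 1.48*y^2 + 5.28*y + 8.27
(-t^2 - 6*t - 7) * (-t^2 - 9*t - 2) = t^4 + 15*t^3 + 63*t^2 + 75*t + 14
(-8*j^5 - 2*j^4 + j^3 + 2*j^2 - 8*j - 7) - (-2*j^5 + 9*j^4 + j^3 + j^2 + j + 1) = -6*j^5 - 11*j^4 + j^2 - 9*j - 8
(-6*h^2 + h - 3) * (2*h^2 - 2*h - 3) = -12*h^4 + 14*h^3 + 10*h^2 + 3*h + 9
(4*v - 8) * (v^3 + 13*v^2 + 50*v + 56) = 4*v^4 + 44*v^3 + 96*v^2 - 176*v - 448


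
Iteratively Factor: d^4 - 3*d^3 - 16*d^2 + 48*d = (d - 4)*(d^3 + d^2 - 12*d) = (d - 4)*(d - 3)*(d^2 + 4*d) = (d - 4)*(d - 3)*(d + 4)*(d)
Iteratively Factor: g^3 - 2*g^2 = (g - 2)*(g^2) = g*(g - 2)*(g)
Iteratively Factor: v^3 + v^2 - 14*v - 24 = (v + 2)*(v^2 - v - 12) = (v + 2)*(v + 3)*(v - 4)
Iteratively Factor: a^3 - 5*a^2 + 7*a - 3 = (a - 3)*(a^2 - 2*a + 1) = (a - 3)*(a - 1)*(a - 1)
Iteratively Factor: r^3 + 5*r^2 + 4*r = (r + 1)*(r^2 + 4*r) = (r + 1)*(r + 4)*(r)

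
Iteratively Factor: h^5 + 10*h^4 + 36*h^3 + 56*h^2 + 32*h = (h + 2)*(h^4 + 8*h^3 + 20*h^2 + 16*h) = (h + 2)^2*(h^3 + 6*h^2 + 8*h) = (h + 2)^2*(h + 4)*(h^2 + 2*h) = (h + 2)^3*(h + 4)*(h)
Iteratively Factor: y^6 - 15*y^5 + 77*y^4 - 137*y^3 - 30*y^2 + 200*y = (y - 5)*(y^5 - 10*y^4 + 27*y^3 - 2*y^2 - 40*y) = (y - 5)*(y - 4)*(y^4 - 6*y^3 + 3*y^2 + 10*y) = y*(y - 5)*(y - 4)*(y^3 - 6*y^2 + 3*y + 10) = y*(y - 5)*(y - 4)*(y + 1)*(y^2 - 7*y + 10) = y*(y - 5)^2*(y - 4)*(y + 1)*(y - 2)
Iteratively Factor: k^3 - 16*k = (k)*(k^2 - 16) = k*(k + 4)*(k - 4)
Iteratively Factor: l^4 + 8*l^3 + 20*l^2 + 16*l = (l)*(l^3 + 8*l^2 + 20*l + 16) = l*(l + 4)*(l^2 + 4*l + 4) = l*(l + 2)*(l + 4)*(l + 2)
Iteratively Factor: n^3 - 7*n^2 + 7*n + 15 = (n + 1)*(n^2 - 8*n + 15) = (n - 3)*(n + 1)*(n - 5)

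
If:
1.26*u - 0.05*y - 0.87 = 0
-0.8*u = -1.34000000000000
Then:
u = 1.68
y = 24.81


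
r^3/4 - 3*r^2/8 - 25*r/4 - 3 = (r/4 + 1)*(r - 6)*(r + 1/2)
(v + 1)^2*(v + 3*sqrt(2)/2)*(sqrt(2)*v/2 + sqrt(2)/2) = sqrt(2)*v^4/2 + 3*v^3/2 + 3*sqrt(2)*v^3/2 + 3*sqrt(2)*v^2/2 + 9*v^2/2 + sqrt(2)*v/2 + 9*v/2 + 3/2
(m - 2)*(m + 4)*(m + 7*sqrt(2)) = m^3 + 2*m^2 + 7*sqrt(2)*m^2 - 8*m + 14*sqrt(2)*m - 56*sqrt(2)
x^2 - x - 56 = (x - 8)*(x + 7)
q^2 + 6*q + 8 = (q + 2)*(q + 4)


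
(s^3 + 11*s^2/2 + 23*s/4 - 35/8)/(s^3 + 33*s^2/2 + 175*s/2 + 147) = (s^2 + 2*s - 5/4)/(s^2 + 13*s + 42)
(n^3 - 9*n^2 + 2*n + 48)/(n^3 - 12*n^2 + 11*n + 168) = (n^2 - n - 6)/(n^2 - 4*n - 21)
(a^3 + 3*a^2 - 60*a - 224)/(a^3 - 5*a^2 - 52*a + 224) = (a + 4)/(a - 4)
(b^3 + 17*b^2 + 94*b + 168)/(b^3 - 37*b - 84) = (b^2 + 13*b + 42)/(b^2 - 4*b - 21)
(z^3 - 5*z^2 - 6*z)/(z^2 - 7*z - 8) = z*(z - 6)/(z - 8)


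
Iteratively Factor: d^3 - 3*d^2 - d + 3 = (d - 3)*(d^2 - 1) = (d - 3)*(d - 1)*(d + 1)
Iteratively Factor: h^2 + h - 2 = (h + 2)*(h - 1)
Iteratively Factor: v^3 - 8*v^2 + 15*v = (v - 5)*(v^2 - 3*v) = v*(v - 5)*(v - 3)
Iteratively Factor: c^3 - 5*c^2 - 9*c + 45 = (c - 5)*(c^2 - 9) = (c - 5)*(c + 3)*(c - 3)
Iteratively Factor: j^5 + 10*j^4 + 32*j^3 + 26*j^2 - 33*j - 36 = (j - 1)*(j^4 + 11*j^3 + 43*j^2 + 69*j + 36) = (j - 1)*(j + 1)*(j^3 + 10*j^2 + 33*j + 36) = (j - 1)*(j + 1)*(j + 3)*(j^2 + 7*j + 12) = (j - 1)*(j + 1)*(j + 3)*(j + 4)*(j + 3)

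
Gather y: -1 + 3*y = 3*y - 1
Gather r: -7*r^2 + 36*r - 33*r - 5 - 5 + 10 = -7*r^2 + 3*r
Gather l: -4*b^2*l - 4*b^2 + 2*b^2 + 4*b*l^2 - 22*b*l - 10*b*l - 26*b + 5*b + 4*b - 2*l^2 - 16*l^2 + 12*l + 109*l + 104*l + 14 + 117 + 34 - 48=-2*b^2 - 17*b + l^2*(4*b - 18) + l*(-4*b^2 - 32*b + 225) + 117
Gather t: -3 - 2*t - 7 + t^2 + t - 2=t^2 - t - 12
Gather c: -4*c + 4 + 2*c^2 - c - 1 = 2*c^2 - 5*c + 3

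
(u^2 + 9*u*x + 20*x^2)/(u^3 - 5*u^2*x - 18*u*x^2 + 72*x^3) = (u + 5*x)/(u^2 - 9*u*x + 18*x^2)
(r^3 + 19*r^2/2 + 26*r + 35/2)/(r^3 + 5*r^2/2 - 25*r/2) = (2*r^2 + 9*r + 7)/(r*(2*r - 5))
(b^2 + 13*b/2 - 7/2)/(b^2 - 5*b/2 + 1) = (b + 7)/(b - 2)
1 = 1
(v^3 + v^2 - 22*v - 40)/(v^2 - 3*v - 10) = v + 4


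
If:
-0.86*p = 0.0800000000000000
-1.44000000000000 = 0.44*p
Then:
No Solution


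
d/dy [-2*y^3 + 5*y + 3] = 5 - 6*y^2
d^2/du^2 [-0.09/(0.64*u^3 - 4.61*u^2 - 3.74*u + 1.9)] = ((0.3456*u - 0.8298)*(0.64*u^3 - 4.61*u^2 - 3.74*u + 1.9) - 0.09*(-3.84*u^2 + 18.44*u + 7.48)*(-1.92*u^2 + 9.22*u + 3.74))/(0.64*u^3 - 4.61*u^2 - 3.74*u + 1.9)^3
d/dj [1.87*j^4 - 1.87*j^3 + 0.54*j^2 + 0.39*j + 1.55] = 7.48*j^3 - 5.61*j^2 + 1.08*j + 0.39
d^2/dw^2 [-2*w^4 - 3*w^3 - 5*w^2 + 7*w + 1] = -24*w^2 - 18*w - 10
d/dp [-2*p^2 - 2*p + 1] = -4*p - 2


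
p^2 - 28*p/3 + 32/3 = (p - 8)*(p - 4/3)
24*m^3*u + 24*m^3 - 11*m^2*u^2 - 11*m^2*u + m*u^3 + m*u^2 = (-8*m + u)*(-3*m + u)*(m*u + m)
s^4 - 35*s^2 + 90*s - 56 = (s - 4)*(s - 2)*(s - 1)*(s + 7)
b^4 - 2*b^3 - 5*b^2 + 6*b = b*(b - 3)*(b - 1)*(b + 2)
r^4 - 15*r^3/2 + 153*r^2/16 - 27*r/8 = r*(r - 6)*(r - 3/4)^2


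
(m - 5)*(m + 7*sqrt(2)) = m^2 - 5*m + 7*sqrt(2)*m - 35*sqrt(2)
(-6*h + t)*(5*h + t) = -30*h^2 - h*t + t^2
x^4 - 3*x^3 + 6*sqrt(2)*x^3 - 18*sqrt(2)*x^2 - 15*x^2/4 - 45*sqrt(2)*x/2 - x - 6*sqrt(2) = (x - 4)*(x + 1/2)^2*(x + 6*sqrt(2))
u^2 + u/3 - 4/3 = (u - 1)*(u + 4/3)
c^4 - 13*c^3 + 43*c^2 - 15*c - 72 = (c - 8)*(c - 3)^2*(c + 1)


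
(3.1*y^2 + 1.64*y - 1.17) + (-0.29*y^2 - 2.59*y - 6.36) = 2.81*y^2 - 0.95*y - 7.53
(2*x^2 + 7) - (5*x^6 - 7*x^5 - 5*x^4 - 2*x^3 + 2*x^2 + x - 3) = -5*x^6 + 7*x^5 + 5*x^4 + 2*x^3 - x + 10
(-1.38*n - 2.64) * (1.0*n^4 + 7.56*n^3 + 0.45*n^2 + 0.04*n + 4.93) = -1.38*n^5 - 13.0728*n^4 - 20.5794*n^3 - 1.2432*n^2 - 6.909*n - 13.0152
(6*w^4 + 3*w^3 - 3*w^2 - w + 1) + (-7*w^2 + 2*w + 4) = 6*w^4 + 3*w^3 - 10*w^2 + w + 5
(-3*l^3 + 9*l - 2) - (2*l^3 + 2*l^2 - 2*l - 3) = -5*l^3 - 2*l^2 + 11*l + 1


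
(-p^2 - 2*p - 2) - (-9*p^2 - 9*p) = 8*p^2 + 7*p - 2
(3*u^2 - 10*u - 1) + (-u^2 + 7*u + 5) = 2*u^2 - 3*u + 4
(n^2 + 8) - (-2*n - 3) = n^2 + 2*n + 11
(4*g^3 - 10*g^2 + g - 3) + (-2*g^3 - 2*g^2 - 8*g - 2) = 2*g^3 - 12*g^2 - 7*g - 5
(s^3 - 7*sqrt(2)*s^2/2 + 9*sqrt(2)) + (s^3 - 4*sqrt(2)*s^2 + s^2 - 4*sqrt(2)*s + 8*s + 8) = 2*s^3 - 15*sqrt(2)*s^2/2 + s^2 - 4*sqrt(2)*s + 8*s + 8 + 9*sqrt(2)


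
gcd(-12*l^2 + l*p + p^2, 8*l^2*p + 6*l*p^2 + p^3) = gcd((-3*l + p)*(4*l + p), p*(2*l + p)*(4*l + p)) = 4*l + p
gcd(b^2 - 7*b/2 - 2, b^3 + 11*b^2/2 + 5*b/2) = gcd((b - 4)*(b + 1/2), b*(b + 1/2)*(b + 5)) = b + 1/2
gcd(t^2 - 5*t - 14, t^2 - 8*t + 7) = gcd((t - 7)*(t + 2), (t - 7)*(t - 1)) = t - 7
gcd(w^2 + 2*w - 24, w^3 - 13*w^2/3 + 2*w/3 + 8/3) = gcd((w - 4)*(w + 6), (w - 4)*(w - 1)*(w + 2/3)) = w - 4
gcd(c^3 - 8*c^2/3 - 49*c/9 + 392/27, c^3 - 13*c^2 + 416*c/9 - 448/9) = c^2 - 5*c + 56/9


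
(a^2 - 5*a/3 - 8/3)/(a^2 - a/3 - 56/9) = 3*(a + 1)/(3*a + 7)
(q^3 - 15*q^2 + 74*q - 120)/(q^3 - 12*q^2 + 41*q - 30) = (q - 4)/(q - 1)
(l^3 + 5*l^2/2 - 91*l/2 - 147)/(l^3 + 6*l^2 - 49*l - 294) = (l + 7/2)/(l + 7)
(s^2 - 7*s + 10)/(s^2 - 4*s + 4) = (s - 5)/(s - 2)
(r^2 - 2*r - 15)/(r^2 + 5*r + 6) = (r - 5)/(r + 2)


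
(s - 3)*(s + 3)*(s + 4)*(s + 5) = s^4 + 9*s^3 + 11*s^2 - 81*s - 180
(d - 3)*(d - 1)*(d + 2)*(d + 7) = d^4 + 5*d^3 - 19*d^2 - 29*d + 42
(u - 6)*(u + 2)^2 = u^3 - 2*u^2 - 20*u - 24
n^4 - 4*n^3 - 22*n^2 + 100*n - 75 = (n - 5)*(n - 3)*(n - 1)*(n + 5)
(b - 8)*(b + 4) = b^2 - 4*b - 32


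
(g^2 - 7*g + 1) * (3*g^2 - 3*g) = 3*g^4 - 24*g^3 + 24*g^2 - 3*g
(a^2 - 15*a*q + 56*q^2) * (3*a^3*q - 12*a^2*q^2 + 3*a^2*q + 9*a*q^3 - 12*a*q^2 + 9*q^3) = 3*a^5*q - 57*a^4*q^2 + 3*a^4*q + 357*a^3*q^3 - 57*a^3*q^2 - 807*a^2*q^4 + 357*a^2*q^3 + 504*a*q^5 - 807*a*q^4 + 504*q^5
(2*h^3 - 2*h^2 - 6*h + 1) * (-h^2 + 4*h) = -2*h^5 + 10*h^4 - 2*h^3 - 25*h^2 + 4*h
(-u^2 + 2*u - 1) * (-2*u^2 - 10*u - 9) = 2*u^4 + 6*u^3 - 9*u^2 - 8*u + 9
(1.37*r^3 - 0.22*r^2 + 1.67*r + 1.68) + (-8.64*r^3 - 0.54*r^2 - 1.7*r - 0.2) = -7.27*r^3 - 0.76*r^2 - 0.03*r + 1.48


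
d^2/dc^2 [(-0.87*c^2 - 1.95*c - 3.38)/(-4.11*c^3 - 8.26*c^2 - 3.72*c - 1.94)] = (29.392254*c^6 + 197.63757*c^5 + 1002.532572*c^4 + 1891.818708*c^3 + 1423.495776*c^2 + 273.961584*c - 36.3742159999999)/(69.426531*c^9 + 418.586238*c^8 + 1029.762144*c^7 + 1419.60475*c^6 + 1327.209192*c^5 + 917.966472*c^4 + 455.548644*c^3 + 173.801496*c^2 + 42.001776*c + 7.301384)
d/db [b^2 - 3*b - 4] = 2*b - 3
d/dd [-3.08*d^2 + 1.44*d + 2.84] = 1.44 - 6.16*d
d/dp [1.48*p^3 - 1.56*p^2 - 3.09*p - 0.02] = 4.44*p^2 - 3.12*p - 3.09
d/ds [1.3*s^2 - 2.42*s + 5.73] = 2.6*s - 2.42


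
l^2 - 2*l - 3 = (l - 3)*(l + 1)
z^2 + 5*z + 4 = (z + 1)*(z + 4)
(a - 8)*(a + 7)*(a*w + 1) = a^3*w - a^2*w + a^2 - 56*a*w - a - 56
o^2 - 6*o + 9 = (o - 3)^2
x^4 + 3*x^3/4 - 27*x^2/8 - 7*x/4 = x*(x - 7/4)*(x + 1/2)*(x + 2)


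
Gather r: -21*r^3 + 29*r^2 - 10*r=-21*r^3 + 29*r^2 - 10*r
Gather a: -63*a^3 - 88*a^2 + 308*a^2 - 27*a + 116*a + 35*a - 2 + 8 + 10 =-63*a^3 + 220*a^2 + 124*a + 16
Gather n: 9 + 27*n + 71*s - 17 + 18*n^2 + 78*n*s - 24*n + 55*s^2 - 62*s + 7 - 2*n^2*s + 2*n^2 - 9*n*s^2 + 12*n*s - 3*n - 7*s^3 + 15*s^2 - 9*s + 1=n^2*(20 - 2*s) + n*(-9*s^2 + 90*s) - 7*s^3 + 70*s^2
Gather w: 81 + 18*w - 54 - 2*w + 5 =16*w + 32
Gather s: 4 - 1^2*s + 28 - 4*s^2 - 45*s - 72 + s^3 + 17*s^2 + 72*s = s^3 + 13*s^2 + 26*s - 40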